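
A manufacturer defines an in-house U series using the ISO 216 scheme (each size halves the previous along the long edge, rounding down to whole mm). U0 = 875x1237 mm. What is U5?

U1: ⌊1237/2⌋ × 875 = 618 × 875 mm
U2: ⌊875/2⌋ × 618 = 437 × 618 mm
U3: ⌊618/2⌋ × 437 = 309 × 437 mm
U4: ⌊437/2⌋ × 309 = 218 × 309 mm
U5: ⌊309/2⌋ × 218 = 154 × 218 mm

154 × 218 mm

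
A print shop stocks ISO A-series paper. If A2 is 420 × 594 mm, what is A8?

A3: ⌊594/2⌋ × 420 = 297 × 420 mm
A4: ⌊420/2⌋ × 297 = 210 × 297 mm
A5: ⌊297/2⌋ × 210 = 148 × 210 mm
A6: ⌊210/2⌋ × 148 = 105 × 148 mm
A7: ⌊148/2⌋ × 105 = 74 × 105 mm
A8: ⌊105/2⌋ × 74 = 52 × 74 mm

52 × 74 mm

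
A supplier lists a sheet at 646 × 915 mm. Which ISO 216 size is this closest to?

C1 (648 × 917 mm)

Aspect ratio 915/646 ≈ 1.416 — close to the ISO √2 ≈ 1.414.
In the C-series (envelope sizes, between A and B): C1 = 648 × 917 mm.
Off by 4 mm total — nearest standard size.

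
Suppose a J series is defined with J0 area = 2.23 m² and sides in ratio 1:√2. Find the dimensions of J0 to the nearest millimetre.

Let the short side be w mm. Then w · w√2 = 2.23 m² = 2,230,000 mm².
w² = 2,230,000/√2, so w ≈ 1255.7 mm; long side = w√2 ≈ 1775.9 mm.

1256 × 1776 mm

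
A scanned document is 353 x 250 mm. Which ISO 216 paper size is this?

Aspect ratio 353/250 ≈ 1.412 — close to the ISO √2 ≈ 1.414.
In the B-series (B0 = 1000 × 1414 mm): B4 = 250 × 353 mm.

B4 (250 × 353 mm)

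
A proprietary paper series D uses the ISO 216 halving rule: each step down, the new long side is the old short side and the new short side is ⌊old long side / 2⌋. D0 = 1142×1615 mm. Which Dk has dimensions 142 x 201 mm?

D6

D0: 1142 × 1615 mm
D1: 807 × 1142 mm
D2: 571 × 807 mm
D3: 403 × 571 mm
D4: 285 × 403 mm
D5: 201 × 285 mm
D6: 142 × 201 mm
D7: 100 × 142 mm
→ matches D6.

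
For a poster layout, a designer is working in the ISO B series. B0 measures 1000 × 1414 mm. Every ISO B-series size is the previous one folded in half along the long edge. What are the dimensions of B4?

B1: ⌊1414/2⌋ × 1000 = 707 × 1000 mm
B2: ⌊1000/2⌋ × 707 = 500 × 707 mm
B3: ⌊707/2⌋ × 500 = 353 × 500 mm
B4: ⌊500/2⌋ × 353 = 250 × 353 mm

250 × 353 mm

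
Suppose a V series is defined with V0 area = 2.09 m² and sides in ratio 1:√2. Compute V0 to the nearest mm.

1216 × 1719 mm

Let the short side be w mm. Then w · w√2 = 2.09 m² = 2,090,000 mm².
w² = 2,090,000/√2, so w ≈ 1215.7 mm; long side = w√2 ≈ 1719.2 mm.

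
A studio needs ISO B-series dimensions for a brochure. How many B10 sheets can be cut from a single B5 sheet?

Each ISO step halves the sheet: 1 × B5 → 2 × B6 → 4 × B7 → 8 × B8 → …
From B5 to B10 is 5 halving steps: 2^5 = 32.

32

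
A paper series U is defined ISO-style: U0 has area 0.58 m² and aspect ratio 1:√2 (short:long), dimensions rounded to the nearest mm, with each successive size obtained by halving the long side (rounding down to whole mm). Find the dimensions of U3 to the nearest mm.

Let U0's short side be w mm. w · w√2 = 0.58 m² = 580,000 mm², so w ≈ 640.4 mm and w√2 ≈ 905.7 mm → U0 = 640 × 906 mm.
U1: ⌊906/2⌋ × 640 = 453 × 640 mm
U2: ⌊640/2⌋ × 453 = 320 × 453 mm
U3: ⌊453/2⌋ × 320 = 226 × 320 mm

226 × 320 mm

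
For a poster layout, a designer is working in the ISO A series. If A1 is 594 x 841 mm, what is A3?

A2: ⌊841/2⌋ × 594 = 420 × 594 mm
A3: ⌊594/2⌋ × 420 = 297 × 420 mm

297 × 420 mm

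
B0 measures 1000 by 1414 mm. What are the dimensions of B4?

250 × 353 mm

B1: ⌊1414/2⌋ × 1000 = 707 × 1000 mm
B2: ⌊1000/2⌋ × 707 = 500 × 707 mm
B3: ⌊707/2⌋ × 500 = 353 × 500 mm
B4: ⌊500/2⌋ × 353 = 250 × 353 mm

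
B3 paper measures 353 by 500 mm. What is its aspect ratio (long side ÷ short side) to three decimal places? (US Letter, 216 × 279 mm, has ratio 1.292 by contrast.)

1.416

500 / 353 = 1.416
ISO 216 targets √2 ≈ 1.414; the +0.002 deviation is from mm rounding.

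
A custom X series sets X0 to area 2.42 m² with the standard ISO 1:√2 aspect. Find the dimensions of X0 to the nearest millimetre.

1308 × 1850 mm

Let the short side be w mm. Then w · w√2 = 2.42 m² = 2,420,000 mm².
w² = 2,420,000/√2, so w ≈ 1308.1 mm; long side = w√2 ≈ 1850.0 mm.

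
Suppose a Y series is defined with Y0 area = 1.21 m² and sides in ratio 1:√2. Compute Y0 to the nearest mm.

Let the short side be w mm. Then w · w√2 = 1.21 m² = 1,210,000 mm².
w² = 1,210,000/√2, so w ≈ 925.0 mm; long side = w√2 ≈ 1308.1 mm.

925 × 1308 mm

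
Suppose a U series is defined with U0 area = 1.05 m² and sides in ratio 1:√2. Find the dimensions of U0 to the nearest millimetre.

862 × 1219 mm

Let the short side be w mm. Then w · w√2 = 1.05 m² = 1,050,000 mm².
w² = 1,050,000/√2, so w ≈ 861.7 mm; long side = w√2 ≈ 1218.6 mm.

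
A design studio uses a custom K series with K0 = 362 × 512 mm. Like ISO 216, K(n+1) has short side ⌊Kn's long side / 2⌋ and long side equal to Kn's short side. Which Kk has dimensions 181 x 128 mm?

K0: 362 × 512 mm
K1: 256 × 362 mm
K2: 181 × 256 mm
K3: 128 × 181 mm
K4: 90 × 128 mm
→ matches K3.

K3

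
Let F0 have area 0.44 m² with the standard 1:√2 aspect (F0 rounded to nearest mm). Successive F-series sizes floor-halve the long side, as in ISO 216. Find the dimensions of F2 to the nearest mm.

Let F0's short side be w mm. w · w√2 = 0.44 m² = 440,000 mm², so w ≈ 557.8 mm and w√2 ≈ 788.8 mm → F0 = 558 × 789 mm.
F1: ⌊789/2⌋ × 558 = 394 × 558 mm
F2: ⌊558/2⌋ × 394 = 279 × 394 mm

279 × 394 mm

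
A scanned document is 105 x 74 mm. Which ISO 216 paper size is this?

A7 (74 × 105 mm)

Aspect ratio 105/74 ≈ 1.419 — close to the ISO √2 ≈ 1.414.
In the A-series (A0 area = 1 m²): A7 = 74 × 105 mm.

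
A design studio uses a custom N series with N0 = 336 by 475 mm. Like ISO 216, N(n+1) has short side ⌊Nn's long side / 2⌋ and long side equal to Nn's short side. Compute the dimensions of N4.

N1: ⌊475/2⌋ × 336 = 237 × 336 mm
N2: ⌊336/2⌋ × 237 = 168 × 237 mm
N3: ⌊237/2⌋ × 168 = 118 × 168 mm
N4: ⌊168/2⌋ × 118 = 84 × 118 mm

84 × 118 mm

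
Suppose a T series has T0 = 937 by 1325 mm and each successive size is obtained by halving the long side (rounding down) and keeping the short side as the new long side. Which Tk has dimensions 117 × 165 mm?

T6

T0: 937 × 1325 mm
T1: 662 × 937 mm
T2: 468 × 662 mm
T3: 331 × 468 mm
T4: 234 × 331 mm
T5: 165 × 234 mm
T6: 117 × 165 mm
T7: 82 × 117 mm
→ matches T6.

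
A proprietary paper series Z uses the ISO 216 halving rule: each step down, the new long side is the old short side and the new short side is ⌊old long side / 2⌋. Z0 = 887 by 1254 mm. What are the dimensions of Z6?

Z1 = 627 × 887 mm (from Z0 by 1 halving).
Z2: ⌊887/2⌋ × 627 = 443 × 627 mm
Z3: ⌊627/2⌋ × 443 = 313 × 443 mm
Z4: ⌊443/2⌋ × 313 = 221 × 313 mm
Z5: ⌊313/2⌋ × 221 = 156 × 221 mm
Z6: ⌊221/2⌋ × 156 = 110 × 156 mm

110 × 156 mm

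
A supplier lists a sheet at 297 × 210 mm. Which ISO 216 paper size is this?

A4 (210 × 297 mm)

Aspect ratio 297/210 ≈ 1.414 — close to the ISO √2 ≈ 1.414.
In the A-series (A0 area = 1 m²): A4 = 210 × 297 mm.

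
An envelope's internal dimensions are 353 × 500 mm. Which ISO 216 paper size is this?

B3 (353 × 500 mm)

Aspect ratio 500/353 ≈ 1.416 — close to the ISO √2 ≈ 1.414.
In the B-series (B0 = 1000 × 1414 mm): B3 = 353 × 500 mm.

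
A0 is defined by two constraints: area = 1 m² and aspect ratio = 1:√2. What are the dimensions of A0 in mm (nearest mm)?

841 × 1189 mm

Let the short side be w mm. Then the long side is w√2 and w · w√2 = 10⁶ mm².
w² = 10⁶/√2, so w = 1000 / 2^(1/4) ≈ 840.9 mm; long side = 1000 · 2^(1/4) ≈ 1189.2 mm.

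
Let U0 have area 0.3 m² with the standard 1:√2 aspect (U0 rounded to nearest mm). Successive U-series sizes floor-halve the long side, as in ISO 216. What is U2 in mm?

230 × 325 mm

Let U0's short side be w mm. w · w√2 = 0.3 m² = 300,000 mm², so w ≈ 460.6 mm and w√2 ≈ 651.4 mm → U0 = 461 × 651 mm.
U1: ⌊651/2⌋ × 461 = 325 × 461 mm
U2: ⌊461/2⌋ × 325 = 230 × 325 mm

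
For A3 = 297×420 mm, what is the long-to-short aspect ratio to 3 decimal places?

1.414

420 / 297 = 1.414
Matches √2 ≈ 1.414 — the ISO 216 defining ratio.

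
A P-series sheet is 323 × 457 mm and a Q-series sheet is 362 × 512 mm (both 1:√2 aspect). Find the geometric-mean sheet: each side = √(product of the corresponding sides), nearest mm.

Short side: √(323 · 362) = √116926 ≈ 341.9 → 342 mm
Long side: √(457 · 512) = √233984 ≈ 483.7 → 484 mm

342 × 484 mm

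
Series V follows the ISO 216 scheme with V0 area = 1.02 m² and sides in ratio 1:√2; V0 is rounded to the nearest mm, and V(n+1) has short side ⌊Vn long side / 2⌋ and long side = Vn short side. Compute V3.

300 × 424 mm

Let V0's short side be w mm. w · w√2 = 1.02 m² = 1,020,000 mm², so w ≈ 849.3 mm and w√2 ≈ 1201.0 mm → V0 = 849 × 1201 mm.
V1: ⌊1201/2⌋ × 849 = 600 × 849 mm
V2: ⌊849/2⌋ × 600 = 424 × 600 mm
V3: ⌊600/2⌋ × 424 = 300 × 424 mm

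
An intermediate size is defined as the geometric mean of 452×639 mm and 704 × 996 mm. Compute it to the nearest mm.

Short side: √(452 · 704) = √318208 ≈ 564.1 → 564 mm
Long side: √(639 · 996) = √636444 ≈ 797.8 → 798 mm

564 × 798 mm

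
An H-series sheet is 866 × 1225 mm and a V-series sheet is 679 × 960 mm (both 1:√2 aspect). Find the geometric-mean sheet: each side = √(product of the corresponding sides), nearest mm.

Short side: √(866 · 679) = √588014 ≈ 766.8 → 767 mm
Long side: √(1225 · 960) = √1176000 ≈ 1084.4 → 1084 mm

767 × 1084 mm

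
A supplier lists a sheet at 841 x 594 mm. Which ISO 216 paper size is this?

Aspect ratio 841/594 ≈ 1.416 — close to the ISO √2 ≈ 1.414.
In the A-series (A0 area = 1 m²): A1 = 594 × 841 mm.

A1 (594 × 841 mm)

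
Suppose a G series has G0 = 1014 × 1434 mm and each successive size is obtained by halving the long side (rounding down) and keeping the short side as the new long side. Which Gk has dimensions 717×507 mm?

G0: 1014 × 1434 mm
G1: 717 × 1014 mm
G2: 507 × 717 mm
G3: 358 × 507 mm
→ matches G2.

G2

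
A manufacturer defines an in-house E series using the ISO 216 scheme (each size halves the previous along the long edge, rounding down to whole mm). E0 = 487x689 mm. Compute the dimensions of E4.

121 × 172 mm

E1 = 344 × 487 mm (from E0 by 1 halving).
E2: ⌊487/2⌋ × 344 = 243 × 344 mm
E3: ⌊344/2⌋ × 243 = 172 × 243 mm
E4: ⌊243/2⌋ × 172 = 121 × 172 mm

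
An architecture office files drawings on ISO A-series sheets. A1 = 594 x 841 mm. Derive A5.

148 × 210 mm

A2: ⌊841/2⌋ × 594 = 420 × 594 mm
A3: ⌊594/2⌋ × 420 = 297 × 420 mm
A4: ⌊420/2⌋ × 297 = 210 × 297 mm
A5: ⌊297/2⌋ × 210 = 148 × 210 mm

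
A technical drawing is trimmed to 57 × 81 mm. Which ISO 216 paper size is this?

Aspect ratio 81/57 ≈ 1.421 — close to the ISO √2 ≈ 1.414.
In the C-series (envelope sizes, between A and B): C8 = 57 × 81 mm.

C8 (57 × 81 mm)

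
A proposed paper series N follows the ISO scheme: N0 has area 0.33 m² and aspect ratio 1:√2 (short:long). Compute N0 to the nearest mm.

483 × 683 mm

Let the short side be w mm. Then w · w√2 = 0.33 m² = 330,000 mm².
w² = 330,000/√2, so w ≈ 483.1 mm; long side = w√2 ≈ 683.1 mm.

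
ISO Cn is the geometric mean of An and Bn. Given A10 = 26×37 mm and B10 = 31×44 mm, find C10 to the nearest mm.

28 × 40 mm

Short side: √(26 · 31) = √806 ≈ 28.4 → 28 mm
Long side: √(37 · 44) = √1628 ≈ 40.3 → 40 mm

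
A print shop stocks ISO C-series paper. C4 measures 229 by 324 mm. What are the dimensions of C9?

C5: ⌊324/2⌋ × 229 = 162 × 229 mm
C6: ⌊229/2⌋ × 162 = 114 × 162 mm
C7: ⌊162/2⌋ × 114 = 81 × 114 mm
C8: ⌊114/2⌋ × 81 = 57 × 81 mm
C9: ⌊81/2⌋ × 57 = 40 × 57 mm

40 × 57 mm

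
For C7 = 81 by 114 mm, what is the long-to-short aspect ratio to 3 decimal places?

114 / 81 = 1.407
ISO 216 targets √2 ≈ 1.414; the -0.007 deviation is from mm rounding.

1.407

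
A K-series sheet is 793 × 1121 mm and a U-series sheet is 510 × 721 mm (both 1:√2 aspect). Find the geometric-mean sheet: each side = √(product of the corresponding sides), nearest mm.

Short side: √(793 · 510) = √404430 ≈ 635.9 → 636 mm
Long side: √(1121 · 721) = √808241 ≈ 899.0 → 899 mm

636 × 899 mm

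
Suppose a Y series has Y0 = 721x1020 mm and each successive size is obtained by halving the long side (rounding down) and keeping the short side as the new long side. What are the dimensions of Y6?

Y1: ⌊1020/2⌋ × 721 = 510 × 721 mm
Y2: ⌊721/2⌋ × 510 = 360 × 510 mm
Y3: ⌊510/2⌋ × 360 = 255 × 360 mm
Y4: ⌊360/2⌋ × 255 = 180 × 255 mm
Y5: ⌊255/2⌋ × 180 = 127 × 180 mm
Y6: ⌊180/2⌋ × 127 = 90 × 127 mm

90 × 127 mm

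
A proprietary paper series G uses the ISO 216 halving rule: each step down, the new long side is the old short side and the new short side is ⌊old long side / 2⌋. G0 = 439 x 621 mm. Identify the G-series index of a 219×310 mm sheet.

G0: 439 × 621 mm
G1: 310 × 439 mm
G2: 219 × 310 mm
G3: 155 × 219 mm
→ matches G2.

G2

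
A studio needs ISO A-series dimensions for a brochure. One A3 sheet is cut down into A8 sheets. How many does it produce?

A3 = 297 × 420 mm; A8 = 52 × 74 mm.
Each halving step doubles the count; 5 steps from A3 to A8.
2^5 = 32.

32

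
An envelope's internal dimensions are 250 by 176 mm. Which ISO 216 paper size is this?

Aspect ratio 250/176 ≈ 1.420 — close to the ISO √2 ≈ 1.414.
In the B-series (B0 = 1000 × 1414 mm): B5 = 176 × 250 mm.

B5 (176 × 250 mm)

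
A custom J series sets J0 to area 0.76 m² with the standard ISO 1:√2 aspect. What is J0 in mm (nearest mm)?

Let the short side be w mm. Then w · w√2 = 0.76 m² = 760,000 mm².
w² = 760,000/√2, so w ≈ 733.1 mm; long side = w√2 ≈ 1036.7 mm.

733 × 1037 mm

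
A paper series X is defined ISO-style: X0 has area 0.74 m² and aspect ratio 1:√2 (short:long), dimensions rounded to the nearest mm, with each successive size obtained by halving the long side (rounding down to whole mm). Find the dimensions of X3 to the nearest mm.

Let X0's short side be w mm. w · w√2 = 0.74 m² = 740,000 mm², so w ≈ 723.4 mm and w√2 ≈ 1023.0 mm → X0 = 723 × 1023 mm.
X1: ⌊1023/2⌋ × 723 = 511 × 723 mm
X2: ⌊723/2⌋ × 511 = 361 × 511 mm
X3: ⌊511/2⌋ × 361 = 255 × 361 mm

255 × 361 mm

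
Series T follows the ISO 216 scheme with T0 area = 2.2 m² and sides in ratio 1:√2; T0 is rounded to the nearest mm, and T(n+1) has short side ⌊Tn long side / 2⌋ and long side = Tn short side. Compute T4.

Let T0's short side be w mm. w · w√2 = 2.2 m² = 2,200,000 mm², so w ≈ 1247.3 mm and w√2 ≈ 1763.9 mm → T0 = 1247 × 1764 mm.
T1: ⌊1764/2⌋ × 1247 = 882 × 1247 mm
T2: ⌊1247/2⌋ × 882 = 623 × 882 mm
T3: ⌊882/2⌋ × 623 = 441 × 623 mm
T4: ⌊623/2⌋ × 441 = 311 × 441 mm

311 × 441 mm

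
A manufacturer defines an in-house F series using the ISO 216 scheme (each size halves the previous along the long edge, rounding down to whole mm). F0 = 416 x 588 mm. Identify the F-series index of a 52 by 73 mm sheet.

F6

F0: 416 × 588 mm
F1: 294 × 416 mm
F2: 208 × 294 mm
F3: 147 × 208 mm
F4: 104 × 147 mm
F5: 73 × 104 mm
F6: 52 × 73 mm
F7: 36 × 52 mm
→ matches F6.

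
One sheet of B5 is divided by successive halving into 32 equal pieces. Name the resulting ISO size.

32 = 2^5, so 5 halving steps.
B5 → B6 → … → B10 after 5 steps.

B10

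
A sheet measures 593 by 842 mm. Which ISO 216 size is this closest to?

A1 (594 × 841 mm)

Aspect ratio 842/593 ≈ 1.420 — close to the ISO √2 ≈ 1.414.
In the A-series (A0 area = 1 m²): A1 = 594 × 841 mm.
Off by 2 mm total — nearest standard size.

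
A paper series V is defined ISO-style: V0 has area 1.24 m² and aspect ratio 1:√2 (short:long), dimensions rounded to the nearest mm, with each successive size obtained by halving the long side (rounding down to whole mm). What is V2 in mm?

Let V0's short side be w mm. w · w√2 = 1.24 m² = 1,240,000 mm², so w ≈ 936.4 mm and w√2 ≈ 1324.2 mm → V0 = 936 × 1324 mm.
V1: ⌊1324/2⌋ × 936 = 662 × 936 mm
V2: ⌊936/2⌋ × 662 = 468 × 662 mm

468 × 662 mm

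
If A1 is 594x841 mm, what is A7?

74 × 105 mm

A2: ⌊841/2⌋ × 594 = 420 × 594 mm
A3: ⌊594/2⌋ × 420 = 297 × 420 mm
A4: ⌊420/2⌋ × 297 = 210 × 297 mm
A5: ⌊297/2⌋ × 210 = 148 × 210 mm
A6: ⌊210/2⌋ × 148 = 105 × 148 mm
A7: ⌊148/2⌋ × 105 = 74 × 105 mm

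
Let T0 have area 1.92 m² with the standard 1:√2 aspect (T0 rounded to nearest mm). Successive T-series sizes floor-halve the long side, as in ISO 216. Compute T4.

Let T0's short side be w mm. w · w√2 = 1.92 m² = 1,920,000 mm², so w ≈ 1165.2 mm and w√2 ≈ 1647.8 mm → T0 = 1165 × 1648 mm.
T1: ⌊1648/2⌋ × 1165 = 824 × 1165 mm
T2: ⌊1165/2⌋ × 824 = 582 × 824 mm
T3: ⌊824/2⌋ × 582 = 412 × 582 mm
T4: ⌊582/2⌋ × 412 = 291 × 412 mm

291 × 412 mm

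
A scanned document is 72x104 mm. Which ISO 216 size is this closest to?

A7 (74 × 105 mm)

Aspect ratio 104/72 ≈ 1.444 (ISO target is √2 ≈ 1.414).
In the A-series (A0 area = 1 m²): A7 = 74 × 105 mm.
Off by 3 mm total — nearest standard size.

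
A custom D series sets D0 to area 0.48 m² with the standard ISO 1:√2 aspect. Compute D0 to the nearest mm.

583 × 824 mm

Let the short side be w mm. Then w · w√2 = 0.48 m² = 480,000 mm².
w² = 480,000/√2, so w ≈ 582.6 mm; long side = w√2 ≈ 823.9 mm.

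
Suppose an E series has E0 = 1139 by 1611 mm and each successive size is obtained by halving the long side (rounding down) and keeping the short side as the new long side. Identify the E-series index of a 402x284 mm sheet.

E0: 1139 × 1611 mm
E1: 805 × 1139 mm
E2: 569 × 805 mm
E3: 402 × 569 mm
E4: 284 × 402 mm
E5: 201 × 284 mm
→ matches E4.

E4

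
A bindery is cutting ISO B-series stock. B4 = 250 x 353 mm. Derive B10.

B5: ⌊353/2⌋ × 250 = 176 × 250 mm
B6: ⌊250/2⌋ × 176 = 125 × 176 mm
B7: ⌊176/2⌋ × 125 = 88 × 125 mm
B8: ⌊125/2⌋ × 88 = 62 × 88 mm
B9: ⌊88/2⌋ × 62 = 44 × 62 mm
B10: ⌊62/2⌋ × 44 = 31 × 44 mm

31 × 44 mm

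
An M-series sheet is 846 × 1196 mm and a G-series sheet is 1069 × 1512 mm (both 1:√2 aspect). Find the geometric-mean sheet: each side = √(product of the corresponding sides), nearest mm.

Short side: √(846 · 1069) = √904374 ≈ 951.0 → 951 mm
Long side: √(1196 · 1512) = √1808352 ≈ 1344.7 → 1345 mm

951 × 1345 mm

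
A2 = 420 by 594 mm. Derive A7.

A3: ⌊594/2⌋ × 420 = 297 × 420 mm
A4: ⌊420/2⌋ × 297 = 210 × 297 mm
A5: ⌊297/2⌋ × 210 = 148 × 210 mm
A6: ⌊210/2⌋ × 148 = 105 × 148 mm
A7: ⌊148/2⌋ × 105 = 74 × 105 mm

74 × 105 mm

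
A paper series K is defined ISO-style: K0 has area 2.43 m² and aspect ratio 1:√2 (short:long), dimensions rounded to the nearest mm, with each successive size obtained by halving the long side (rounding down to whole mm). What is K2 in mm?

Let K0's short side be w mm. w · w√2 = 2.43 m² = 2,430,000 mm², so w ≈ 1310.8 mm and w√2 ≈ 1853.8 mm → K0 = 1311 × 1854 mm.
K1: ⌊1854/2⌋ × 1311 = 927 × 1311 mm
K2: ⌊1311/2⌋ × 927 = 655 × 927 mm

655 × 927 mm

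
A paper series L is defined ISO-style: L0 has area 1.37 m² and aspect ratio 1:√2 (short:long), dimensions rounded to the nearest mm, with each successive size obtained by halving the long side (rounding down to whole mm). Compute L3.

348 × 492 mm

Let L0's short side be w mm. w · w√2 = 1.37 m² = 1,370,000 mm², so w ≈ 984.2 mm and w√2 ≈ 1391.9 mm → L0 = 984 × 1392 mm.
L1: ⌊1392/2⌋ × 984 = 696 × 984 mm
L2: ⌊984/2⌋ × 696 = 492 × 696 mm
L3: ⌊696/2⌋ × 492 = 348 × 492 mm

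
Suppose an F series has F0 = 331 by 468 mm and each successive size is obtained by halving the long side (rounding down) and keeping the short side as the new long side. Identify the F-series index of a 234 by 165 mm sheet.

F0: 331 × 468 mm
F1: 234 × 331 mm
F2: 165 × 234 mm
F3: 117 × 165 mm
→ matches F2.

F2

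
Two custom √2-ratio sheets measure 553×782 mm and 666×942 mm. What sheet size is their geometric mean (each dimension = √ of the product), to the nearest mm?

607 × 858 mm

Short side: √(553 · 666) = √368298 ≈ 606.9 → 607 mm
Long side: √(782 · 942) = √736644 ≈ 858.3 → 858 mm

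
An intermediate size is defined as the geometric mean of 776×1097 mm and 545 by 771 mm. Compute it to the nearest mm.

Short side: √(776 · 545) = √422920 ≈ 650.3 → 650 mm
Long side: √(1097 · 771) = √845787 ≈ 919.7 → 920 mm

650 × 920 mm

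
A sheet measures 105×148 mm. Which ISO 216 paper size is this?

A6 (105 × 148 mm)

Aspect ratio 148/105 ≈ 1.410 — close to the ISO √2 ≈ 1.414.
In the A-series (A0 area = 1 m²): A6 = 105 × 148 mm.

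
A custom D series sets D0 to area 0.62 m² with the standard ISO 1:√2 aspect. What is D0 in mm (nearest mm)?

Let the short side be w mm. Then w · w√2 = 0.62 m² = 620,000 mm².
w² = 620,000/√2, so w ≈ 662.1 mm; long side = w√2 ≈ 936.4 mm.

662 × 936 mm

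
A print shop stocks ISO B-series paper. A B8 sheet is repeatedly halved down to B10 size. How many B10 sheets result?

B8 = 62 × 88 mm; B10 = 31 × 44 mm.
Each halving step doubles the count; 2 steps from B8 to B10.
2^2 = 4.

4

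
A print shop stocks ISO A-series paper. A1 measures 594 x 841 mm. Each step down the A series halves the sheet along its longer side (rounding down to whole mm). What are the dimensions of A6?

105 × 148 mm

A2: ⌊841/2⌋ × 594 = 420 × 594 mm
A3: ⌊594/2⌋ × 420 = 297 × 420 mm
A4: ⌊420/2⌋ × 297 = 210 × 297 mm
A5: ⌊297/2⌋ × 210 = 148 × 210 mm
A6: ⌊210/2⌋ × 148 = 105 × 148 mm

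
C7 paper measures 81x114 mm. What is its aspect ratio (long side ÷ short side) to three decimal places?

114 / 81 = 1.407
ISO 216 targets √2 ≈ 1.414; the -0.007 deviation is from mm rounding.

1.407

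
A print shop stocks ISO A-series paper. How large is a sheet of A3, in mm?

297 × 420 mm

A0 = 841 × 1189 mm (A0 has area 1 m², aspect 1:√2).
A1: ⌊1189/2⌋ × 841 = 594 × 841 mm
A2: ⌊841/2⌋ × 594 = 420 × 594 mm
A3: ⌊594/2⌋ × 420 = 297 × 420 mm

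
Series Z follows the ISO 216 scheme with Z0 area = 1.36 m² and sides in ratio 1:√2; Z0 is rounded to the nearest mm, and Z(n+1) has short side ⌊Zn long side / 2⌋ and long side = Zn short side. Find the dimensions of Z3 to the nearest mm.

346 × 490 mm

Let Z0's short side be w mm. w · w√2 = 1.36 m² = 1,360,000 mm², so w ≈ 980.6 mm and w√2 ≈ 1386.8 mm → Z0 = 981 × 1387 mm.
Z1: ⌊1387/2⌋ × 981 = 693 × 981 mm
Z2: ⌊981/2⌋ × 693 = 490 × 693 mm
Z3: ⌊693/2⌋ × 490 = 346 × 490 mm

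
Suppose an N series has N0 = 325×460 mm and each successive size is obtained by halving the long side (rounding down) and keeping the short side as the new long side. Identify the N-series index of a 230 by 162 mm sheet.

N2

N0: 325 × 460 mm
N1: 230 × 325 mm
N2: 162 × 230 mm
N3: 115 × 162 mm
→ matches N2.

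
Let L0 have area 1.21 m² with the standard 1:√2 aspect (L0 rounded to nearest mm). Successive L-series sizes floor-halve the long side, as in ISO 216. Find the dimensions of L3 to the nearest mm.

Let L0's short side be w mm. w · w√2 = 1.21 m² = 1,210,000 mm², so w ≈ 925.0 mm and w√2 ≈ 1308.1 mm → L0 = 925 × 1308 mm.
L1: ⌊1308/2⌋ × 925 = 654 × 925 mm
L2: ⌊925/2⌋ × 654 = 462 × 654 mm
L3: ⌊654/2⌋ × 462 = 327 × 462 mm

327 × 462 mm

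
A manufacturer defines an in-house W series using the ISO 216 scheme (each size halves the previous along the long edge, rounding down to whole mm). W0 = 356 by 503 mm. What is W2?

178 × 251 mm

W1: ⌊503/2⌋ × 356 = 251 × 356 mm
W2: ⌊356/2⌋ × 251 = 178 × 251 mm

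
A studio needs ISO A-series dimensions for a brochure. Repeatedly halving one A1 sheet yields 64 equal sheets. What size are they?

A7

64 = 2^6, so 6 halving steps.
A1 → A2 → … → A7 after 6 steps.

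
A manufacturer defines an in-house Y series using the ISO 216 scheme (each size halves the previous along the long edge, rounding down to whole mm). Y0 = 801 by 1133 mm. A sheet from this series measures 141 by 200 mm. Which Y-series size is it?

Y5

Y0: 801 × 1133 mm
Y1: 566 × 801 mm
Y2: 400 × 566 mm
Y3: 283 × 400 mm
Y4: 200 × 283 mm
Y5: 141 × 200 mm
Y6: 100 × 141 mm
→ matches Y5.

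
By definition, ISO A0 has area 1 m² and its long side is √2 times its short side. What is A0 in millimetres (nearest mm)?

841 × 1189 mm

Let the short side be w mm. Then the long side is w√2 and w · w√2 = 10⁶ mm².
w² = 10⁶/√2, so w = 1000 / 2^(1/4) ≈ 840.9 mm; long side = 1000 · 2^(1/4) ≈ 1189.2 mm.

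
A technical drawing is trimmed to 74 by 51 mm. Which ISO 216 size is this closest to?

A8 (52 × 74 mm)

Aspect ratio 74/51 ≈ 1.451 (ISO target is √2 ≈ 1.414).
In the A-series (A0 area = 1 m²): A8 = 52 × 74 mm.
Off by 1 mm total — nearest standard size.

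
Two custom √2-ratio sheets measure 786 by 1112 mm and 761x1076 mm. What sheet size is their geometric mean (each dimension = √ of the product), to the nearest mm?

Short side: √(786 · 761) = √598146 ≈ 773.4 → 773 mm
Long side: √(1112 · 1076) = √1196512 ≈ 1093.9 → 1094 mm

773 × 1094 mm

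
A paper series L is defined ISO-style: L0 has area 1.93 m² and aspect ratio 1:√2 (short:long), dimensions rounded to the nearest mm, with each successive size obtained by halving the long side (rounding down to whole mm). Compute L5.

Let L0's short side be w mm. w · w√2 = 1.93 m² = 1,930,000 mm², so w ≈ 1168.2 mm and w√2 ≈ 1652.1 mm → L0 = 1168 × 1652 mm.
L1: ⌊1652/2⌋ × 1168 = 826 × 1168 mm
L2: ⌊1168/2⌋ × 826 = 584 × 826 mm
L3: ⌊826/2⌋ × 584 = 413 × 584 mm
L4: ⌊584/2⌋ × 413 = 292 × 413 mm
L5: ⌊413/2⌋ × 292 = 206 × 292 mm

206 × 292 mm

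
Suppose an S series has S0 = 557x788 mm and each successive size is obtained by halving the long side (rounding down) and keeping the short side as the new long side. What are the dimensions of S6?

69 × 98 mm

S1: ⌊788/2⌋ × 557 = 394 × 557 mm
S2: ⌊557/2⌋ × 394 = 278 × 394 mm
S3: ⌊394/2⌋ × 278 = 197 × 278 mm
S4: ⌊278/2⌋ × 197 = 139 × 197 mm
S5: ⌊197/2⌋ × 139 = 98 × 139 mm
S6: ⌊139/2⌋ × 98 = 69 × 98 mm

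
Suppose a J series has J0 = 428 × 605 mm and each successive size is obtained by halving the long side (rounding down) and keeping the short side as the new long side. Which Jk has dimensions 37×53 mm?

J7

J0: 428 × 605 mm
J1: 302 × 428 mm
J2: 214 × 302 mm
J3: 151 × 214 mm
J4: 107 × 151 mm
J5: 75 × 107 mm
J6: 53 × 75 mm
J7: 37 × 53 mm
J8: 26 × 37 mm
→ matches J7.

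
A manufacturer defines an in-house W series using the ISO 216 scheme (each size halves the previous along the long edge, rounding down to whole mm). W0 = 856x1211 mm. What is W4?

W1 = 605 × 856 mm (from W0 by 1 halving).
W2: ⌊856/2⌋ × 605 = 428 × 605 mm
W3: ⌊605/2⌋ × 428 = 302 × 428 mm
W4: ⌊428/2⌋ × 302 = 214 × 302 mm

214 × 302 mm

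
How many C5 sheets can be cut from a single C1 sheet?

16

C1 = 648 × 917 mm; C5 = 162 × 229 mm.
Each halving step doubles the count; 4 steps from C1 to C5.
2^4 = 16.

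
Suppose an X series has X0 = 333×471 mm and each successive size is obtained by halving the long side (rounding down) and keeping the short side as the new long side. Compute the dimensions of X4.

X1: ⌊471/2⌋ × 333 = 235 × 333 mm
X2: ⌊333/2⌋ × 235 = 166 × 235 mm
X3: ⌊235/2⌋ × 166 = 117 × 166 mm
X4: ⌊166/2⌋ × 117 = 83 × 117 mm

83 × 117 mm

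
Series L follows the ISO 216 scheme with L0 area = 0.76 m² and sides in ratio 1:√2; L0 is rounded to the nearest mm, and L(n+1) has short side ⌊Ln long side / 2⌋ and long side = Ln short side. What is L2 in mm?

Let L0's short side be w mm. w · w√2 = 0.76 m² = 760,000 mm², so w ≈ 733.1 mm and w√2 ≈ 1036.7 mm → L0 = 733 × 1037 mm.
L1: ⌊1037/2⌋ × 733 = 518 × 733 mm
L2: ⌊733/2⌋ × 518 = 366 × 518 mm

366 × 518 mm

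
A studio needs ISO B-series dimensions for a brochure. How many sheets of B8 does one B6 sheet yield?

4

Each ISO step halves the sheet: 1 × B6 → 2 × B7 → 4 × B8
From B6 to B8 is 2 halving steps: 2^2 = 4.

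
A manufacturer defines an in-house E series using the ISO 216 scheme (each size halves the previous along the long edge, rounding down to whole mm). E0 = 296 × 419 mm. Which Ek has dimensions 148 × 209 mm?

E0: 296 × 419 mm
E1: 209 × 296 mm
E2: 148 × 209 mm
E3: 104 × 148 mm
→ matches E2.

E2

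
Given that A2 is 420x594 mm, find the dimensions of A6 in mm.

A3: ⌊594/2⌋ × 420 = 297 × 420 mm
A4: ⌊420/2⌋ × 297 = 210 × 297 mm
A5: ⌊297/2⌋ × 210 = 148 × 210 mm
A6: ⌊210/2⌋ × 148 = 105 × 148 mm

105 × 148 mm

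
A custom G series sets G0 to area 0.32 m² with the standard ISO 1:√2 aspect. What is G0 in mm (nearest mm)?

476 × 673 mm

Let the short side be w mm. Then w · w√2 = 0.32 m² = 320,000 mm².
w² = 320,000/√2, so w ≈ 475.7 mm; long side = w√2 ≈ 672.7 mm.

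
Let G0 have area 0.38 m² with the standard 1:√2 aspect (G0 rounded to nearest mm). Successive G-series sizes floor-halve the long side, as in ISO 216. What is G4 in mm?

129 × 183 mm

Let G0's short side be w mm. w · w√2 = 0.38 m² = 380,000 mm², so w ≈ 518.4 mm and w√2 ≈ 733.1 mm → G0 = 518 × 733 mm.
G1: ⌊733/2⌋ × 518 = 366 × 518 mm
G2: ⌊518/2⌋ × 366 = 259 × 366 mm
G3: ⌊366/2⌋ × 259 = 183 × 259 mm
G4: ⌊259/2⌋ × 183 = 129 × 183 mm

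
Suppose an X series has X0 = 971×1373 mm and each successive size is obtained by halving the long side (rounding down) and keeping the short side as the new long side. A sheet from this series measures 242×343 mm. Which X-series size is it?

X0: 971 × 1373 mm
X1: 686 × 971 mm
X2: 485 × 686 mm
X3: 343 × 485 mm
X4: 242 × 343 mm
X5: 171 × 242 mm
→ matches X4.

X4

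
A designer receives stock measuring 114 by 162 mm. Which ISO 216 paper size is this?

C6 (114 × 162 mm)

Aspect ratio 162/114 ≈ 1.421 — close to the ISO √2 ≈ 1.414.
In the C-series (envelope sizes, between A and B): C6 = 114 × 162 mm.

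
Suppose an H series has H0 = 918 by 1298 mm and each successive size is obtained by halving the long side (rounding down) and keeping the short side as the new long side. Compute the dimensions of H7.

81 × 114 mm

H1 = 649 × 918 mm (from H0 by 1 halving).
H2: ⌊918/2⌋ × 649 = 459 × 649 mm
H3: ⌊649/2⌋ × 459 = 324 × 459 mm
H4: ⌊459/2⌋ × 324 = 229 × 324 mm
H5: ⌊324/2⌋ × 229 = 162 × 229 mm
H6: ⌊229/2⌋ × 162 = 114 × 162 mm
H7: ⌊162/2⌋ × 114 = 81 × 114 mm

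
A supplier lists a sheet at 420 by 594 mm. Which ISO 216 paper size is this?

A2 (420 × 594 mm)

Aspect ratio 594/420 ≈ 1.414 — close to the ISO √2 ≈ 1.414.
In the A-series (A0 area = 1 m²): A2 = 420 × 594 mm.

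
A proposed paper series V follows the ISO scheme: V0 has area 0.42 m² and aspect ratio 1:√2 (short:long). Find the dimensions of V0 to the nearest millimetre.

545 × 771 mm

Let the short side be w mm. Then w · w√2 = 0.42 m² = 420,000 mm².
w² = 420,000/√2, so w ≈ 545.0 mm; long side = w√2 ≈ 770.7 mm.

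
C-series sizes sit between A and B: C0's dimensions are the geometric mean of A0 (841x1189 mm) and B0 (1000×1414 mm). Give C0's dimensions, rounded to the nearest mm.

Short: √(841 · 1000) = √841000 ≈ 917.1 mm.
Long: √(1189 · 1414) = √1681246 ≈ 1296.6 mm.

917 × 1297 mm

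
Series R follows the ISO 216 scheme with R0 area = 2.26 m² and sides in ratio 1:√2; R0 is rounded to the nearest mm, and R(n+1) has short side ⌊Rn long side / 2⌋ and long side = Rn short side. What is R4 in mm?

316 × 447 mm

Let R0's short side be w mm. w · w√2 = 2.26 m² = 2,260,000 mm², so w ≈ 1264.1 mm and w√2 ≈ 1787.8 mm → R0 = 1264 × 1788 mm.
R1: ⌊1788/2⌋ × 1264 = 894 × 1264 mm
R2: ⌊1264/2⌋ × 894 = 632 × 894 mm
R3: ⌊894/2⌋ × 632 = 447 × 632 mm
R4: ⌊632/2⌋ × 447 = 316 × 447 mm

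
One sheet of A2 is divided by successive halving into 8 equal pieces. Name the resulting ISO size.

8 = 2^3, so 3 halving steps.
A2 → A3 → … → A5 after 3 steps.

A5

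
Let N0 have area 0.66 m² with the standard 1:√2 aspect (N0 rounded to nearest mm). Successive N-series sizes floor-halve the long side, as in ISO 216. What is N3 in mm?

Let N0's short side be w mm. w · w√2 = 0.66 m² = 660,000 mm², so w ≈ 683.1 mm and w√2 ≈ 966.1 mm → N0 = 683 × 966 mm.
N1: ⌊966/2⌋ × 683 = 483 × 683 mm
N2: ⌊683/2⌋ × 483 = 341 × 483 mm
N3: ⌊483/2⌋ × 341 = 241 × 341 mm

241 × 341 mm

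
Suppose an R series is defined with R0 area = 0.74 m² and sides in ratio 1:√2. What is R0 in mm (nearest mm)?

723 × 1023 mm

Let the short side be w mm. Then w · w√2 = 0.74 m² = 740,000 mm².
w² = 740,000/√2, so w ≈ 723.4 mm; long side = w√2 ≈ 1023.0 mm.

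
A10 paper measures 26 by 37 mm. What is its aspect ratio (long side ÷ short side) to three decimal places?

1.423

37 / 26 = 1.423
ISO 216 targets √2 ≈ 1.414; the +0.009 deviation is from mm rounding.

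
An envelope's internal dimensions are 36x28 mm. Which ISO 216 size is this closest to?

A10 (26 × 37 mm)

Aspect ratio 36/28 ≈ 1.286 (ISO target is √2 ≈ 1.414).
In the A-series (A0 area = 1 m²): A10 = 26 × 37 mm.
Off by 3 mm total — nearest standard size.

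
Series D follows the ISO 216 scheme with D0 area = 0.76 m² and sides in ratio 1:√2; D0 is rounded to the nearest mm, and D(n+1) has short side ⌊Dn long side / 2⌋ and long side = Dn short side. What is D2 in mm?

Let D0's short side be w mm. w · w√2 = 0.76 m² = 760,000 mm², so w ≈ 733.1 mm and w√2 ≈ 1036.7 mm → D0 = 733 × 1037 mm.
D1: ⌊1037/2⌋ × 733 = 518 × 733 mm
D2: ⌊733/2⌋ × 518 = 366 × 518 mm

366 × 518 mm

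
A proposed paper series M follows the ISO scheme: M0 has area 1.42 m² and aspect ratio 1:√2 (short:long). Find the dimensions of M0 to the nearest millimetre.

Let the short side be w mm. Then w · w√2 = 1.42 m² = 1,420,000 mm².
w² = 1,420,000/√2, so w ≈ 1002.0 mm; long side = w√2 ≈ 1417.1 mm.

1002 × 1417 mm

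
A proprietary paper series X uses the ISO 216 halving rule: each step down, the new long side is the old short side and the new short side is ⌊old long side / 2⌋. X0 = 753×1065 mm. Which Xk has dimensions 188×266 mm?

X4

X0: 753 × 1065 mm
X1: 532 × 753 mm
X2: 376 × 532 mm
X3: 266 × 376 mm
X4: 188 × 266 mm
X5: 133 × 188 mm
→ matches X4.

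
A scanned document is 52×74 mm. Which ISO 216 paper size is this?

Aspect ratio 74/52 ≈ 1.423 — close to the ISO √2 ≈ 1.414.
In the A-series (A0 area = 1 m²): A8 = 52 × 74 mm.

A8 (52 × 74 mm)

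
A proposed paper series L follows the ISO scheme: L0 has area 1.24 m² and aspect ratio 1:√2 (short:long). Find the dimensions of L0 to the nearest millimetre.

936 × 1324 mm

Let the short side be w mm. Then w · w√2 = 1.24 m² = 1,240,000 mm².
w² = 1,240,000/√2, so w ≈ 936.4 mm; long side = w√2 ≈ 1324.2 mm.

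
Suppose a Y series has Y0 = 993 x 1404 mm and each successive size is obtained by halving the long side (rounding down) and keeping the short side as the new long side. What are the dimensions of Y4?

248 × 351 mm

Y1 = 702 × 993 mm (from Y0 by 1 halving).
Y2: ⌊993/2⌋ × 702 = 496 × 702 mm
Y3: ⌊702/2⌋ × 496 = 351 × 496 mm
Y4: ⌊496/2⌋ × 351 = 248 × 351 mm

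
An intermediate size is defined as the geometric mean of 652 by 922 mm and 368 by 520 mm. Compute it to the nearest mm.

490 × 692 mm

Short side: √(652 · 368) = √239936 ≈ 489.8 → 490 mm
Long side: √(922 · 520) = √479440 ≈ 692.4 → 692 mm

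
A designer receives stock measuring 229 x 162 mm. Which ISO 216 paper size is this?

Aspect ratio 229/162 ≈ 1.414 — close to the ISO √2 ≈ 1.414.
In the C-series (envelope sizes, between A and B): C5 = 162 × 229 mm.

C5 (162 × 229 mm)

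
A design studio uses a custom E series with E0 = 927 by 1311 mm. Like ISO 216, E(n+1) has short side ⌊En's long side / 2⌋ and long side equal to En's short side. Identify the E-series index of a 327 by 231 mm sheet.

E0: 927 × 1311 mm
E1: 655 × 927 mm
E2: 463 × 655 mm
E3: 327 × 463 mm
E4: 231 × 327 mm
E5: 163 × 231 mm
→ matches E4.

E4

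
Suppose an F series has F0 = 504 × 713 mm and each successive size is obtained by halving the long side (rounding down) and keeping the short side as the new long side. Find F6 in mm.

F1: ⌊713/2⌋ × 504 = 356 × 504 mm
F2: ⌊504/2⌋ × 356 = 252 × 356 mm
F3: ⌊356/2⌋ × 252 = 178 × 252 mm
F4: ⌊252/2⌋ × 178 = 126 × 178 mm
F5: ⌊178/2⌋ × 126 = 89 × 126 mm
F6: ⌊126/2⌋ × 89 = 63 × 89 mm

63 × 89 mm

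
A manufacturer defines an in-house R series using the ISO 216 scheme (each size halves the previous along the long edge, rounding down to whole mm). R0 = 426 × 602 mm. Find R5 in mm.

R1: ⌊602/2⌋ × 426 = 301 × 426 mm
R2: ⌊426/2⌋ × 301 = 213 × 301 mm
R3: ⌊301/2⌋ × 213 = 150 × 213 mm
R4: ⌊213/2⌋ × 150 = 106 × 150 mm
R5: ⌊150/2⌋ × 106 = 75 × 106 mm

75 × 106 mm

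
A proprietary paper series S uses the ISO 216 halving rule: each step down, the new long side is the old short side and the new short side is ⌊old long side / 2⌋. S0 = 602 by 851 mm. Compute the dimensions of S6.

75 × 106 mm

S1 = 425 × 602 mm (from S0 by 1 halving).
S2: ⌊602/2⌋ × 425 = 301 × 425 mm
S3: ⌊425/2⌋ × 301 = 212 × 301 mm
S4: ⌊301/2⌋ × 212 = 150 × 212 mm
S5: ⌊212/2⌋ × 150 = 106 × 150 mm
S6: ⌊150/2⌋ × 106 = 75 × 106 mm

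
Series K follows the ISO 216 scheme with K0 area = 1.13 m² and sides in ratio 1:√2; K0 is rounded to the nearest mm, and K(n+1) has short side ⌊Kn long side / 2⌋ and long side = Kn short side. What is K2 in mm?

Let K0's short side be w mm. w · w√2 = 1.13 m² = 1,130,000 mm², so w ≈ 893.9 mm and w√2 ≈ 1264.1 mm → K0 = 894 × 1264 mm.
K1: ⌊1264/2⌋ × 894 = 632 × 894 mm
K2: ⌊894/2⌋ × 632 = 447 × 632 mm

447 × 632 mm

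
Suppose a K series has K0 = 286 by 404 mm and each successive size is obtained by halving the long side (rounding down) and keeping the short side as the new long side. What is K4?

71 × 101 mm

K1 = 202 × 286 mm (from K0 by 1 halving).
K2: ⌊286/2⌋ × 202 = 143 × 202 mm
K3: ⌊202/2⌋ × 143 = 101 × 143 mm
K4: ⌊143/2⌋ × 101 = 71 × 101 mm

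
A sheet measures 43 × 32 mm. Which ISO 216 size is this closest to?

Aspect ratio 43/32 ≈ 1.344 (ISO target is √2 ≈ 1.414).
In the B-series (B0 = 1000 × 1414 mm): B10 = 31 × 44 mm.
Off by 2 mm total — nearest standard size.

B10 (31 × 44 mm)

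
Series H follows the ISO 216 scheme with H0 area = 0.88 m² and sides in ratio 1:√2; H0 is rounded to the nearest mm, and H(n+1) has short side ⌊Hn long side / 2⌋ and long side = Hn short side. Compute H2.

394 × 558 mm

Let H0's short side be w mm. w · w√2 = 0.88 m² = 880,000 mm², so w ≈ 788.8 mm and w√2 ≈ 1115.6 mm → H0 = 789 × 1116 mm.
H1: ⌊1116/2⌋ × 789 = 558 × 789 mm
H2: ⌊789/2⌋ × 558 = 394 × 558 mm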